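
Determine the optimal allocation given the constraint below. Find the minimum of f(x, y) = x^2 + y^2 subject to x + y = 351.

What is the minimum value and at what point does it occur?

Substitute y = 351 - x into f(x,y) = x^2 + y^2:
g(x) = x^2 + (351 - x)^2 = 2x^2 - 702x + 123201
g'(x) = 4x - 702 = 0  =>  x = 351/2
y = 351 - 351/2 = 351/2
Minimum value = (351/2)^2 + (351/2)^2 = 123201/2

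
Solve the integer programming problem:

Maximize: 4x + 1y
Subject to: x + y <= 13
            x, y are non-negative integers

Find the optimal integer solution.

Objective: 4x + 1y, constraint: x + y <= 13
Coefficient of x is 4 >= coefficient of y is 1, so allocate the entire budget to x.
Optimal: x = 13, y = 0, value = 52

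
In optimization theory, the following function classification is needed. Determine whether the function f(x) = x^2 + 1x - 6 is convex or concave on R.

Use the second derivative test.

f(x) = x^2 + 1x - 6
f'(x) = 2x + 1
f''(x) = 2
Since f''(x) = 2 > 0 for all x, f is convex on R.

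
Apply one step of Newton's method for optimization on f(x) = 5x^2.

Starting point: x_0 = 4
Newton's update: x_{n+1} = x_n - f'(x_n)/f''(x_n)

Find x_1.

f(x) = 5x^2
f'(x) = 10x + (0), f''(x) = 10
Newton step: x_1 = x_0 - f'(x_0)/f''(x_0)
f'(4) = 40
x_1 = 4 - 40/10 = 0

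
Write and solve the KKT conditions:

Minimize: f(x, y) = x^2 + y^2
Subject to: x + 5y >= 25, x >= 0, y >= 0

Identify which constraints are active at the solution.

KKT conditions for min x^2 + y^2 s.t. 1x + 5y >= 25, x >= 0, y >= 0:
Stationarity: 2x = mu*1 + mu_x, 2y = mu*5 + mu_y, with mu, mu_x, mu_y >= 0
Complementary slackness: mu*(x + 5y - 25) = 0, mu_x*x = 0, mu_y*y = 0
(0, 0) is infeasible (1*0 + 5*0 < 25), so if mu = 0 stationarity would force x = mu_x/2 >= 0, y = mu_y/2 >= 0 with mu_x*x = mu_y*y = 0, i.e. x = y = 0: contradiction. Hence mu > 0 and x + 5y = 25 is active.
Try x > 0, y > 0 (so mu_x = mu_y = 0): x = 1*mu/2, y = 5*mu/2
Substitute: 1*(1*mu/2) + 5*(5*mu/2) = 25
  mu*26/2 = 25 => mu = 25/13
x* = 25/26 > 0, y* = 125/26 > 0, consistent with mu_x = mu_y = 0.
f is convex and the constraints are linear, so this KKT point is the global minimum.
f* = 625/26
Active constraints: x + 5y >= 25 (holds with equality, mu = 25/13 > 0); x >= 0 and y >= 0 are inactive (mu_x = mu_y = 0).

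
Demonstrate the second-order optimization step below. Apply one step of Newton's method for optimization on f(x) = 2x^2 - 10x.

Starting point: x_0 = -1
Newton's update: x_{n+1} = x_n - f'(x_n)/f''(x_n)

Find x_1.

f(x) = 2x^2 - 10x
f'(x) = 4x + (-10), f''(x) = 4
Newton step: x_1 = x_0 - f'(x_0)/f''(x_0)
f'(-1) = -14
x_1 = -1 - -14/4 = 5/2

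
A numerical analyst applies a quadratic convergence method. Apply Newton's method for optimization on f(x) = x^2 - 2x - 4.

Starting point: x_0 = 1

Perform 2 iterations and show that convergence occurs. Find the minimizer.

f(x) = x^2 - 2x - 4, f'(x) = 2x + (-2), f''(x) = 2
Step 1: f'(1) = 0, x_1 = 1 - 0/2 = 1
Step 2: f'(1) = 0, x_2 = 1 (converged)
Newton's method converges in 1 step for quadratics.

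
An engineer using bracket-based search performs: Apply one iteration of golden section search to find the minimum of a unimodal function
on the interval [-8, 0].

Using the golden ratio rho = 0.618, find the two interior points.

Golden section search on [-8, 0].
Golden ratio rho = 0.618 (approx).
Interior points:
  x_1 = -8 + (1-0.618)*8 = -4.9440
  x_2 = -8 + 0.618*8 = -3.0560
Compare f(x_1) and f(x_2) to determine which subinterval to keep.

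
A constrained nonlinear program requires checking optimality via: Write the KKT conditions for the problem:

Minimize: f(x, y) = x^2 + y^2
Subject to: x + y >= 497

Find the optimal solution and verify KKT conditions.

KKT conditions for min x^2 + y^2 s.t. x + y >= 497:
Stationarity: 2x = mu, 2y = mu
So x = y = mu/2.
Complementary slackness: mu*(x + y - 497) = 0
Primal feasibility: x + y >= 497; dual feasibility: mu >= 0
If mu = 0 then x = y = 0, but 0 + 0 < 497 is infeasible, so the constraint is active.
Constraint active: x + y = 2*(mu/2) = 497 => mu = 497
x = y = 497/2, f = 247009/2
Verify: stationarity 2*(497/2) = 497 = mu; primal 497/2 + 497/2 = 497 >= 497; dual mu = 497 >= 0; complementary slackness 497*(497 - 497) = 0. All KKT conditions hold.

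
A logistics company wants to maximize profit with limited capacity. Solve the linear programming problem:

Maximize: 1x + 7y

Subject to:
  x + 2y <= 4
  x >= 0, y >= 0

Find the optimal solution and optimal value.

The feasible region has vertices at [(0, 0), (4, 0), (0, 2)].
Checking objective 1x + 7y at each vertex:
  (0, 0): 1*0 + 7*0 = 0
  (4, 0): 1*4 + 7*0 = 4
  (0, 2): 1*0 + 7*2 = 14
Maximum is 14 at (0, 2).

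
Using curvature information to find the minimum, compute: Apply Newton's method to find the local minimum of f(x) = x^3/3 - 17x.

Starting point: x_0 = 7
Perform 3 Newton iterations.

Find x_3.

f(x) = x^3/3 - 17x
f'(x) = x^2 - 17, f''(x) = 2x
Newton update: x_{n+1} = x_n - (x_n^2 - 17)/(2*x_n)
Step 1: x_0 = 7, f'=32, f''=14, x_1 = 33/7
Step 2: x_1 = 33/7, f'=256/49, f''=66/7, x_2 = 961/231
Step 3: x_2 = 961/231, f'=16384/53361, f''=1922/231, x_3 = 915329/221991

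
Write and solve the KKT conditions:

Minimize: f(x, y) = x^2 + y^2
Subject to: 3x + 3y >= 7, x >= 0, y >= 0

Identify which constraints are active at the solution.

KKT conditions for min x^2 + y^2 s.t. 3x + 3y >= 7, x >= 0, y >= 0:
Stationarity: 2x = mu*3 + mu_x, 2y = mu*3 + mu_y, with mu, mu_x, mu_y >= 0
Complementary slackness: mu*(3x + 3y - 7) = 0, mu_x*x = 0, mu_y*y = 0
(0, 0) is infeasible (3*0 + 3*0 < 7), so if mu = 0 stationarity would force x = mu_x/2 >= 0, y = mu_y/2 >= 0 with mu_x*x = mu_y*y = 0, i.e. x = y = 0: contradiction. Hence mu > 0 and 3x + 3y = 7 is active.
Try x > 0, y > 0 (so mu_x = mu_y = 0): x = 3*mu/2, y = 3*mu/2
Substitute: 3*(3*mu/2) + 3*(3*mu/2) = 7
  mu*18/2 = 7 => mu = 7/9
x* = 7/6 > 0, y* = 7/6 > 0, consistent with mu_x = mu_y = 0.
f is convex and the constraints are linear, so this KKT point is the global minimum.
f* = 49/18
Active constraints: 3x + 3y >= 7 (holds with equality, mu = 7/9 > 0); x >= 0 and y >= 0 are inactive (mu_x = mu_y = 0).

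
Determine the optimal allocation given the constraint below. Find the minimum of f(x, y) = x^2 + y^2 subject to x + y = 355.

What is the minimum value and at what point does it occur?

Substitute y = 355 - x into f(x,y) = x^2 + y^2:
g(x) = x^2 + (355 - x)^2 = 2x^2 - 710x + 126025
g'(x) = 4x - 710 = 0  =>  x = 355/2
y = 355 - 355/2 = 355/2
Minimum value = (355/2)^2 + (355/2)^2 = 126025/2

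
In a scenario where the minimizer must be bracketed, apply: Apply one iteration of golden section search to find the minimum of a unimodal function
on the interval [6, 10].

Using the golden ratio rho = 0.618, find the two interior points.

Golden section search on [6, 10].
Golden ratio rho = 0.618 (approx).
Interior points:
  x_1 = 6 + (1-0.618)*4 = 7.5280
  x_2 = 6 + 0.618*4 = 8.4720
Compare f(x_1) and f(x_2) to determine which subinterval to keep.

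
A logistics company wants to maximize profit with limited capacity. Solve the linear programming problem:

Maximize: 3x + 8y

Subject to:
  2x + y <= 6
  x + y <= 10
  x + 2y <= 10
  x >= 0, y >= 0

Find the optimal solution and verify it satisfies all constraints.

Feasible vertices: (0, 0), (0, 5), (2/3, 14/3), (3, 0)
Objective 3x + 8y at each vertex:
  (0, 0): 0
  (0, 5): 40
  (2/3, 14/3): 118/3
  (3, 0): 9
Maximum is 40 at (0, 5).
Verify constraints at (x, y) = (0, 5):
  2*0 + 1*5 = 5 <= 6
  1*0 + 1*5 = 5 <= 10
  1*0 + 2*5 = 10 <= 10 (active)
  x = 0 >= 0, y = 5 >= 0. All constraints satisfied.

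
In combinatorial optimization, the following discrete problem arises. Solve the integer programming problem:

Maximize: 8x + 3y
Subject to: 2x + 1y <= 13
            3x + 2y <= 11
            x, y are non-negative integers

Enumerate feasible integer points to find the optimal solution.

Constraint 1: 2x + 1y <= 13
Constraint 2: 3x + 2y <= 11
Feasible x range (need y >= 0): 0 <= x <= min(13/2, 11/3) => x in {0, ..., 3}.
Enumerate feasible integer points row by row (the coefficient of y is 3 > 0, so for each x the largest feasible y gives the best value):
  x = 0: y <= min((13 - 2*0)/1, (11 - 3*0)/2) => y in {0, ..., 5}; best 8*0 + 3*5 = 15
  x = 1: y <= min((13 - 2*1)/1, (11 - 3*1)/2) => y in {0, ..., 4}; best 8*1 + 3*4 = 20
  x = 2: y <= min((13 - 2*2)/1, (11 - 3*2)/2) => y in {0, ..., 2}; best 8*2 + 3*2 = 22
  x = 3: y <= min((13 - 2*3)/1, (11 - 3*3)/2) => y in {0, ..., 1}; best 8*3 + 3*1 = 27
The maximum 8x + 3y = 27 is achieved at x = 3, y = 1.
Check: 2*3 + 1*1 = 7 <= 13 and 3*3 + 2*1 = 11 <= 11.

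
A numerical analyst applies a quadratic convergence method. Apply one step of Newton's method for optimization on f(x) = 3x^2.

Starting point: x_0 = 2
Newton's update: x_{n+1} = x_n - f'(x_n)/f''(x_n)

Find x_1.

f(x) = 3x^2
f'(x) = 6x + (0), f''(x) = 6
Newton step: x_1 = x_0 - f'(x_0)/f''(x_0)
f'(2) = 12
x_1 = 2 - 12/6 = 0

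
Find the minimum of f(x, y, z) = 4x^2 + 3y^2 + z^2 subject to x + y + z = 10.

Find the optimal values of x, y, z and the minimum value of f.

Using Lagrange multipliers on f = 4x^2 + 3y^2 + z^2 with constraint x + y + z = 10:
Conditions: 2*4*x = lambda, 2*3*y = lambda, 2*1*z = lambda
So x = lambda/8, y = lambda/6, z = lambda/2
Substituting into constraint: lambda * (19/24) = 10
lambda = 240/19
x = 30/19, y = 40/19, z = 120/19
Minimum value = 1200/19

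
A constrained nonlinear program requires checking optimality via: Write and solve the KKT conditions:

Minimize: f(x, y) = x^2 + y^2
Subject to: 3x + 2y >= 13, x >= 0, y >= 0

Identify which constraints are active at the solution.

KKT conditions for min x^2 + y^2 s.t. 3x + 2y >= 13, x >= 0, y >= 0:
Stationarity: 2x = mu*3 + mu_x, 2y = mu*2 + mu_y, with mu, mu_x, mu_y >= 0
Complementary slackness: mu*(3x + 2y - 13) = 0, mu_x*x = 0, mu_y*y = 0
(0, 0) is infeasible (3*0 + 2*0 < 13), so if mu = 0 stationarity would force x = mu_x/2 >= 0, y = mu_y/2 >= 0 with mu_x*x = mu_y*y = 0, i.e. x = y = 0: contradiction. Hence mu > 0 and 3x + 2y = 13 is active.
Try x > 0, y > 0 (so mu_x = mu_y = 0): x = 3*mu/2, y = 2*mu/2
Substitute: 3*(3*mu/2) + 2*(2*mu/2) = 13
  mu*13/2 = 13 => mu = 2
x* = 3 > 0, y* = 2 > 0, consistent with mu_x = mu_y = 0.
f is convex and the constraints are linear, so this KKT point is the global minimum.
f* = 13
Active constraints: 3x + 2y >= 13 (holds with equality, mu = 2 > 0); x >= 0 and y >= 0 are inactive (mu_x = mu_y = 0).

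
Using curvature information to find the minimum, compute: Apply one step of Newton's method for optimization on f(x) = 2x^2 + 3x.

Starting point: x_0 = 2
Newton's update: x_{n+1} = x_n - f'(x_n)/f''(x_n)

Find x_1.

f(x) = 2x^2 + 3x
f'(x) = 4x + (3), f''(x) = 4
Newton step: x_1 = x_0 - f'(x_0)/f''(x_0)
f'(2) = 11
x_1 = 2 - 11/4 = -3/4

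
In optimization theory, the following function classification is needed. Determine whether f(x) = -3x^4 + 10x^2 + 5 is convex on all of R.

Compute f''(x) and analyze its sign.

f(x) = -3x^4 + 10x^2 + 5
f'(x) = -12x^3 + 20x
f''(x) = -36x^2 + 20
f''(x) = -36x^2 + 20 -> -inf as |x| -> inf
Therefore, f is not globally convex on R.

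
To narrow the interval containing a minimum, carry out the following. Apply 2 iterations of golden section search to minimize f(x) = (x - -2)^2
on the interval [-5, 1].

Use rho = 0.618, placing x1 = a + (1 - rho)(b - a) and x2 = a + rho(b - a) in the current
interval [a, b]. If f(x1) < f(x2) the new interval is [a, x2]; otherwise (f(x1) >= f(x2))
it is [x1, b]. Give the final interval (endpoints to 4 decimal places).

Golden section search for min of f(x) = (x - -2)^2 on [-5, 1].
Each step: x1 = a + (1 - rho)(b - a), x2 = a + rho(b - a); if f(x1) < f(x2) keep [a, x2], otherwise keep [x1, b].
Step 1: [-5.0000, 1.0000], x1=-2.7080 (f=0.5013), x2=-1.2920 (f=0.5013); f(x1) = f(x2) (tie, not '<') => keep [-2.7080, 1.0000]
Step 2: [-2.7080, 1.0000], x1=-1.2915 (f=0.5019), x2=-0.4165 (f=2.5076); f(x1) < f(x2) => keep [-2.7080, -0.4165]
Final interval: [-2.7080, -0.4165]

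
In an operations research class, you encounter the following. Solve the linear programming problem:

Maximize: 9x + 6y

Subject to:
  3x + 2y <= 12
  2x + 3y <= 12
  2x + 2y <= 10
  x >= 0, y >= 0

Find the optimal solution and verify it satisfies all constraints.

Feasible vertices: (0, 0), (0, 4), (12/5, 12/5), (4, 0)
Objective 9x + 6y at each vertex:
  (0, 0): 0
  (0, 4): 24
  (12/5, 12/5): 36
  (4, 0): 36
Maximum is 36 at (12/5, 12/5).
Verify constraints at (x, y) = (12/5, 12/5):
  3*(12/5) + 2*(12/5) = 12 <= 12 (active)
  2*(12/5) + 3*(12/5) = 12 <= 12 (active)
  2*(12/5) + 2*(12/5) = 48/5 <= 10
  x = 12/5 >= 0, y = 12/5 >= 0. All constraints satisfied.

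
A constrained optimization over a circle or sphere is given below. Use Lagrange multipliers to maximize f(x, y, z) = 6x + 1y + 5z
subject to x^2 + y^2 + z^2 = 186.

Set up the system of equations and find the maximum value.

Lagrange conditions: 6 = 2*lambda*x, 1 = 2*lambda*y, 5 = 2*lambda*z
So x:6 = y:1 = z:5, i.e. x = 6t, y = 1t, z = 5t
Constraint: t^2*(6^2 + 1^2 + 5^2) = 186
  t^2 * 62 = 186  =>  t = sqrt(3)
Maximum = 6*6t + 1*1t + 5*5t = 62*sqrt(3) = sqrt(11532)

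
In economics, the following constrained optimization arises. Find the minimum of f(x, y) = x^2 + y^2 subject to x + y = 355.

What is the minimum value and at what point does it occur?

Substitute y = 355 - x into f(x,y) = x^2 + y^2:
g(x) = x^2 + (355 - x)^2 = 2x^2 - 710x + 126025
g'(x) = 4x - 710 = 0  =>  x = 355/2
y = 355 - 355/2 = 355/2
Minimum value = (355/2)^2 + (355/2)^2 = 126025/2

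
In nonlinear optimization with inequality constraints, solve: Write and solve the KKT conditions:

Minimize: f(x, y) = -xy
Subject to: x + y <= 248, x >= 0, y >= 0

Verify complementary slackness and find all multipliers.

Problem: min -xy s.t. x + y <= 248 (multiplier lambda), x >= 0 (mu_x), y >= 0 (mu_y)
KKT stationarity: -y + lambda - mu_x = 0, -x + lambda - mu_y = 0, with lambda, mu_x, mu_y >= 0
Complementary slackness: lambda*(x + y - 248) = 0, mu_x*x = 0, mu_y*y = 0
If lambda = 0: y = -mu_x <= 0 and x = -mu_y <= 0 force x = y = 0 with f = 0; but x = y = 124 is feasible with f = -15376 < 0, so this is not the minimum. Hence lambda > 0 and x + y = 248.
Try x > 0, y > 0 (so mu_x = mu_y = 0): y = lambda, x = lambda => x = y = lambda
x + y = 248 => 2*lambda = 248 => lambda = 124
x* = y* = 124 > 0, consistent with mu_x = mu_y = 0.
(Any feasible point with x = 0 or y = 0 has f = 0 > -15376, so the minimum is not on those boundaries.)
min(-xy) = -15376 (i.e. max xy = 15376)
Multipliers: lambda = 124, mu_x = 0, mu_y = 0
Complementary slackness: lambda*(x + y - 248) = 124*(124 + 124 - 248) = 0, mu_x*x = 0*124 = 0, mu_y*y = 0*124 = 0. Satisfied.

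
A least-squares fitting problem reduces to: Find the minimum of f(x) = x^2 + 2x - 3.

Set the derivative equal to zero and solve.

f(x) = x^2 + 2x - 3
f'(x) = 2x + (2) = 0
x = -2/2 = -1
f(-1) = -4
Since f''(x) = 2 > 0, this is a minimum.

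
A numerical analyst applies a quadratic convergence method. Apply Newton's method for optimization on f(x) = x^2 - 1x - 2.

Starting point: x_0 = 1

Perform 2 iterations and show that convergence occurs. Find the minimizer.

f(x) = x^2 - 1x - 2, f'(x) = 2x + (-1), f''(x) = 2
Step 1: f'(1) = 1, x_1 = 1 - 1/2 = 1/2
Step 2: f'(1/2) = 0, x_2 = 1/2 (converged)
Newton's method converges in 1 step for quadratics.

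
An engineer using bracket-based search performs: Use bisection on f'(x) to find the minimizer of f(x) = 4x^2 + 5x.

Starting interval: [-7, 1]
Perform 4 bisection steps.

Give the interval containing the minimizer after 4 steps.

Finding critical point of f(x) = 4x^2 + 5x using bisection on f'(x) = 8x + 5.
f'(x) = 0 when x = -5/8.
Starting interval: [-7, 1]
Step 1: mid = -3, f'(mid) = -19, new interval = [-3, 1]
Step 2: mid = -1, f'(mid) = -3, new interval = [-1, 1]
Step 3: mid = 0, f'(mid) = 5, new interval = [-1, 0]
Step 4: mid = -1/2, f'(mid) = 1, new interval = [-1, -1/2]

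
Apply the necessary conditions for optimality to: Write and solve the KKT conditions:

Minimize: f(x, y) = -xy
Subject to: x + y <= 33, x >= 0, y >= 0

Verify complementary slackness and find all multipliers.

Problem: min -xy s.t. x + y <= 33 (multiplier lambda), x >= 0 (mu_x), y >= 0 (mu_y)
KKT stationarity: -y + lambda - mu_x = 0, -x + lambda - mu_y = 0, with lambda, mu_x, mu_y >= 0
Complementary slackness: lambda*(x + y - 33) = 0, mu_x*x = 0, mu_y*y = 0
If lambda = 0: y = -mu_x <= 0 and x = -mu_y <= 0 force x = y = 0 with f = 0; but x = y = 33/2 is feasible with f = -1089/4 < 0, so this is not the minimum. Hence lambda > 0 and x + y = 33.
Try x > 0, y > 0 (so mu_x = mu_y = 0): y = lambda, x = lambda => x = y = lambda
x + y = 33 => 2*lambda = 33 => lambda = 33/2
x* = y* = 33/2 > 0, consistent with mu_x = mu_y = 0.
(Any feasible point with x = 0 or y = 0 has f = 0 > -1089/4, so the minimum is not on those boundaries.)
min(-xy) = -1089/4 (i.e. max xy = 1089/4)
Multipliers: lambda = 33/2, mu_x = 0, mu_y = 0
Complementary slackness: lambda*(x + y - 33) = 33/2*(33/2 + 33/2 - 33) = 0, mu_x*x = 0*33/2 = 0, mu_y*y = 0*33/2 = 0. Satisfied.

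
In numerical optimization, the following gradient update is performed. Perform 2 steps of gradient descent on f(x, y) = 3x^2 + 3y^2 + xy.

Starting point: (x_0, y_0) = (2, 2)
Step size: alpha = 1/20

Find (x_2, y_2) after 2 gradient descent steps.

f(x,y) = 3x^2 + 3y^2 + xy
grad_x = 6x + 1y, grad_y = 6y + 1x
Step 1: grad = (14, 14), (13/10, 13/10)
Step 2: grad = (91/10, 91/10), (169/200, 169/200)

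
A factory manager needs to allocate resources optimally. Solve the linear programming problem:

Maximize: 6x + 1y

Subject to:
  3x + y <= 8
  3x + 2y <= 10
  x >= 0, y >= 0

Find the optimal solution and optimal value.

Feasible vertices: (0, 0), (0, 5), (2, 2), (8/3, 0)
Objective 6x + 1y at each:
  (0, 0): 0
  (0, 5): 5
  (2, 2): 14
  (8/3, 0): 16
Maximum is 16 at (8/3, 0).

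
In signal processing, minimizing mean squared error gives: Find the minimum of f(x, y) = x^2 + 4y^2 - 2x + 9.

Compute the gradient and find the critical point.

f(x,y) = x^2 + 4y^2 - 2x + 9
df/dx = 2x + (-2) = 0  =>  x = 1
df/dy = 8y + (0) = 0  =>  y = 0
f(1, 0) = 1*(1)^2 + 4*(0)^2 + -2*(1) + 9 = 8
Hessian is diagonal with entries 2, 8 > 0, so this is a minimum.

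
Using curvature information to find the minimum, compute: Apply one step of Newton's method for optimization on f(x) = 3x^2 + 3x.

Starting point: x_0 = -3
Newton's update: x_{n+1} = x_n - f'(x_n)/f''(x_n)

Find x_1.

f(x) = 3x^2 + 3x
f'(x) = 6x + (3), f''(x) = 6
Newton step: x_1 = x_0 - f'(x_0)/f''(x_0)
f'(-3) = -15
x_1 = -3 - -15/6 = -1/2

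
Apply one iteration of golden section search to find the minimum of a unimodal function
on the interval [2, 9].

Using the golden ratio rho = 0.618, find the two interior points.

Golden section search on [2, 9].
Golden ratio rho = 0.618 (approx).
Interior points:
  x_1 = 2 + (1-0.618)*7 = 4.6740
  x_2 = 2 + 0.618*7 = 6.3260
Compare f(x_1) and f(x_2) to determine which subinterval to keep.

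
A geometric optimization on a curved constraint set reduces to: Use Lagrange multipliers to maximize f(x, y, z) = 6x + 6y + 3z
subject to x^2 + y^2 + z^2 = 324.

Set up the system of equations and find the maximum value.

Lagrange conditions: 6 = 2*lambda*x, 6 = 2*lambda*y, 3 = 2*lambda*z
So x:6 = y:6 = z:3, i.e. x = 6t, y = 6t, z = 3t
Constraint: t^2*(6^2 + 6^2 + 3^2) = 324
  t^2 * 81 = 324  =>  t = sqrt(4)
Maximum = 6*6t + 6*6t + 3*3t = 81*sqrt(4) = 162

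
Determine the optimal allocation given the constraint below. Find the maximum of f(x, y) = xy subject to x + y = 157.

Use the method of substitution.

Substitute y = 157 - x into f(x,y) = xy:
g(x) = x(157 - x) = 157x - x^2
g'(x) = 157 - 2x = 0  =>  x = 157/2
y = 157 - 157/2 = 157/2
Maximum value = (157/2) * (157/2) = 24649/4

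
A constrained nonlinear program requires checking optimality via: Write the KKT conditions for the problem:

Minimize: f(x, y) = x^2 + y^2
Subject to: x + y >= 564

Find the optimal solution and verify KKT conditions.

KKT conditions for min x^2 + y^2 s.t. x + y >= 564:
Stationarity: 2x = mu, 2y = mu
So x = y = mu/2.
Complementary slackness: mu*(x + y - 564) = 0
Primal feasibility: x + y >= 564; dual feasibility: mu >= 0
If mu = 0 then x = y = 0, but 0 + 0 < 564 is infeasible, so the constraint is active.
Constraint active: x + y = 2*(mu/2) = 564 => mu = 564
x = y = 282, f = 159048
Verify: stationarity 2*282 = 564 = mu; primal 282 + 282 = 564 >= 564; dual mu = 564 >= 0; complementary slackness 564*(564 - 564) = 0. All KKT conditions hold.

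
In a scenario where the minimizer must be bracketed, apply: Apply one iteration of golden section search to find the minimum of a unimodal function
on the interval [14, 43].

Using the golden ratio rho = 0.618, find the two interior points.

Golden section search on [14, 43].
Golden ratio rho = 0.618 (approx).
Interior points:
  x_1 = 14 + (1-0.618)*29 = 25.0780
  x_2 = 14 + 0.618*29 = 31.9220
Compare f(x_1) and f(x_2) to determine which subinterval to keep.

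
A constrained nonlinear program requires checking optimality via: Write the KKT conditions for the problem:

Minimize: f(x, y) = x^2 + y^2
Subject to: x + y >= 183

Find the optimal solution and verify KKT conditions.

KKT conditions for min x^2 + y^2 s.t. x + y >= 183:
Stationarity: 2x = mu, 2y = mu
So x = y = mu/2.
Complementary slackness: mu*(x + y - 183) = 0
Primal feasibility: x + y >= 183; dual feasibility: mu >= 0
If mu = 0 then x = y = 0, but 0 + 0 < 183 is infeasible, so the constraint is active.
Constraint active: x + y = 2*(mu/2) = 183 => mu = 183
x = y = 183/2, f = 33489/2
Verify: stationarity 2*(183/2) = 183 = mu; primal 183/2 + 183/2 = 183 >= 183; dual mu = 183 >= 0; complementary slackness 183*(183 - 183) = 0. All KKT conditions hold.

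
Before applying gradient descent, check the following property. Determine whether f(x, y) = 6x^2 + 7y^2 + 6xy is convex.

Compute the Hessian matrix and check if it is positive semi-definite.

f(x,y) = 6x^2 + 7y^2 + 6xy
Hessian H = [[12, 6], [6, 14]]
trace(H) = 26, det(H) = 132
Eigenvalues: (26 +/- sqrt(148)) / 2 = 19.08, 6.917
Since both eigenvalues > 0, f is convex.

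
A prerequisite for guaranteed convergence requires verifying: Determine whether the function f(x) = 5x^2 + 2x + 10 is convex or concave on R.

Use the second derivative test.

f(x) = 5x^2 + 2x + 10
f'(x) = 10x + 2
f''(x) = 10
Since f''(x) = 10 > 0 for all x, f is convex on R.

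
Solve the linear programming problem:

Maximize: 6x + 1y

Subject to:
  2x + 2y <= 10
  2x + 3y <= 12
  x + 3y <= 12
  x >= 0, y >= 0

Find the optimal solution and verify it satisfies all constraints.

Feasible vertices: (0, 0), (0, 4), (3, 2), (5, 0)
Objective 6x + 1y at each vertex:
  (0, 0): 0
  (0, 4): 4
  (3, 2): 20
  (5, 0): 30
Maximum is 30 at (5, 0).
Verify constraints at (x, y) = (5, 0):
  2*5 + 2*0 = 10 <= 10 (active)
  2*5 + 3*0 = 10 <= 12
  1*5 + 3*0 = 5 <= 12
  x = 5 >= 0, y = 0 >= 0. All constraints satisfied.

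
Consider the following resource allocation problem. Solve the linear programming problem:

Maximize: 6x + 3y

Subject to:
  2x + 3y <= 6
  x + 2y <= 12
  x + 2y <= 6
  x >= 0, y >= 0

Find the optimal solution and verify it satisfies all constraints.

Feasible vertices: (0, 0), (0, 2), (3, 0)
Objective 6x + 3y at each vertex:
  (0, 0): 0
  (0, 2): 6
  (3, 0): 18
Maximum is 18 at (3, 0).
Verify constraints at (x, y) = (3, 0):
  2*3 + 3*0 = 6 <= 6 (active)
  1*3 + 2*0 = 3 <= 12
  1*3 + 2*0 = 3 <= 6
  x = 3 >= 0, y = 0 >= 0. All constraints satisfied.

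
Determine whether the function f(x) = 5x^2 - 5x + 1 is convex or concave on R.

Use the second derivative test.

f(x) = 5x^2 - 5x + 1
f'(x) = 10x - 5
f''(x) = 10
Since f''(x) = 10 > 0 for all x, f is convex on R.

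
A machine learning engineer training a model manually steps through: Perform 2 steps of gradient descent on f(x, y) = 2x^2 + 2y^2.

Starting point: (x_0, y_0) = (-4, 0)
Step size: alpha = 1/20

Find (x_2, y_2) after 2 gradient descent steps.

f(x,y) = 2x^2 + 2y^2
grad_x = 4x + 0y, grad_y = 4y + 0x
Step 1: grad = (-16, 0), (-16/5, 0)
Step 2: grad = (-64/5, 0), (-64/25, 0)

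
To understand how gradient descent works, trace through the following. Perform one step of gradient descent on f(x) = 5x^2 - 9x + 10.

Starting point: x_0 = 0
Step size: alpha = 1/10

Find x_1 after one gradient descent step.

f(x) = 5x^2 - 9x + 10
f'(x) = 10x - 9
f'(0) = 10*0 + (-9) = -9
x_1 = x_0 - alpha * f'(x_0) = 0 - 1/10 * -9 = 9/10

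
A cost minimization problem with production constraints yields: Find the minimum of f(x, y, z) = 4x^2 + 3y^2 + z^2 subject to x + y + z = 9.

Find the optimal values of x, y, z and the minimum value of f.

Using Lagrange multipliers on f = 4x^2 + 3y^2 + z^2 with constraint x + y + z = 9:
Conditions: 2*4*x = lambda, 2*3*y = lambda, 2*1*z = lambda
So x = lambda/8, y = lambda/6, z = lambda/2
Substituting into constraint: lambda * (19/24) = 9
lambda = 216/19
x = 27/19, y = 36/19, z = 108/19
Minimum value = 972/19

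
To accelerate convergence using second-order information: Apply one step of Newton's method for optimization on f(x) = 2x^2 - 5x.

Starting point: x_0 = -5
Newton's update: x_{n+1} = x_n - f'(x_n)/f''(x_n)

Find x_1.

f(x) = 2x^2 - 5x
f'(x) = 4x + (-5), f''(x) = 4
Newton step: x_1 = x_0 - f'(x_0)/f''(x_0)
f'(-5) = -25
x_1 = -5 - -25/4 = 5/4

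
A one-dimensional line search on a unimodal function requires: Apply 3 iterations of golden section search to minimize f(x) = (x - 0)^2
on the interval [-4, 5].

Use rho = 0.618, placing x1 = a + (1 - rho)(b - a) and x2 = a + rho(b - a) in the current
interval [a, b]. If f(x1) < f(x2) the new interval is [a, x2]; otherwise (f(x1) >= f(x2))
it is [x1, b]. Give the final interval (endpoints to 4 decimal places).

Golden section search for min of f(x) = (x - 0)^2 on [-4, 5].
Each step: x1 = a + (1 - rho)(b - a), x2 = a + rho(b - a); if f(x1) < f(x2) keep [a, x2], otherwise keep [x1, b].
Step 1: [-4.0000, 5.0000], x1=-0.5620 (f=0.3158), x2=1.5620 (f=2.4398); f(x1) < f(x2) => keep [-4.0000, 1.5620]
Step 2: [-4.0000, 1.5620], x1=-1.8753 (f=3.5168), x2=-0.5627 (f=0.3166); f(x1) > f(x2) => keep [-1.8753, 1.5620]
Step 3: [-1.8753, 1.5620], x1=-0.5623 (f=0.3161), x2=0.2489 (f=0.0620); f(x1) > f(x2) => keep [-0.5623, 1.5620]
Final interval: [-0.5623, 1.5620]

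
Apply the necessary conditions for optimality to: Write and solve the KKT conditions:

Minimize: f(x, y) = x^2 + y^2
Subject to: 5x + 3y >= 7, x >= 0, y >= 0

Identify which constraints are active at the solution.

KKT conditions for min x^2 + y^2 s.t. 5x + 3y >= 7, x >= 0, y >= 0:
Stationarity: 2x = mu*5 + mu_x, 2y = mu*3 + mu_y, with mu, mu_x, mu_y >= 0
Complementary slackness: mu*(5x + 3y - 7) = 0, mu_x*x = 0, mu_y*y = 0
(0, 0) is infeasible (5*0 + 3*0 < 7), so if mu = 0 stationarity would force x = mu_x/2 >= 0, y = mu_y/2 >= 0 with mu_x*x = mu_y*y = 0, i.e. x = y = 0: contradiction. Hence mu > 0 and 5x + 3y = 7 is active.
Try x > 0, y > 0 (so mu_x = mu_y = 0): x = 5*mu/2, y = 3*mu/2
Substitute: 5*(5*mu/2) + 3*(3*mu/2) = 7
  mu*34/2 = 7 => mu = 7/17
x* = 35/34 > 0, y* = 21/34 > 0, consistent with mu_x = mu_y = 0.
f is convex and the constraints are linear, so this KKT point is the global minimum.
f* = 49/34
Active constraints: 5x + 3y >= 7 (holds with equality, mu = 7/17 > 0); x >= 0 and y >= 0 are inactive (mu_x = mu_y = 0).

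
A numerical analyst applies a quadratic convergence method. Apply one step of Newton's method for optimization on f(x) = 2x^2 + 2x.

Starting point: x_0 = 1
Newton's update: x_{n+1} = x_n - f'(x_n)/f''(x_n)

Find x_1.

f(x) = 2x^2 + 2x
f'(x) = 4x + (2), f''(x) = 4
Newton step: x_1 = x_0 - f'(x_0)/f''(x_0)
f'(1) = 6
x_1 = 1 - 6/4 = -1/2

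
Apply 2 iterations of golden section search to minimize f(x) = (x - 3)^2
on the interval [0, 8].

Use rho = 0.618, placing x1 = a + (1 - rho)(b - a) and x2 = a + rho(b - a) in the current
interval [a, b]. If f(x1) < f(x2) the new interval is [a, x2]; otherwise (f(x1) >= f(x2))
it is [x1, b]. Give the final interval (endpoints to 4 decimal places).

Golden section search for min of f(x) = (x - 3)^2 on [0, 8].
Each step: x1 = a + (1 - rho)(b - a), x2 = a + rho(b - a); if f(x1) < f(x2) keep [a, x2], otherwise keep [x1, b].
Step 1: [0.0000, 8.0000], x1=3.0560 (f=0.0031), x2=4.9440 (f=3.7791); f(x1) < f(x2) => keep [0.0000, 4.9440]
Step 2: [0.0000, 4.9440], x1=1.8886 (f=1.2352), x2=3.0554 (f=0.0031); f(x1) > f(x2) => keep [1.8886, 4.9440]
Final interval: [1.8886, 4.9440]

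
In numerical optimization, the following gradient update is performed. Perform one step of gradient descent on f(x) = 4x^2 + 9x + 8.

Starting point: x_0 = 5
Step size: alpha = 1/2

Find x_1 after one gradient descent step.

f(x) = 4x^2 + 9x + 8
f'(x) = 8x + 9
f'(5) = 8*5 + (9) = 49
x_1 = x_0 - alpha * f'(x_0) = 5 - 1/2 * 49 = -39/2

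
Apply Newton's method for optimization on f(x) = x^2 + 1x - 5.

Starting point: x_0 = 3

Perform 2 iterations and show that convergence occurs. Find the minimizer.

f(x) = x^2 + 1x - 5, f'(x) = 2x + (1), f''(x) = 2
Step 1: f'(3) = 7, x_1 = 3 - 7/2 = -1/2
Step 2: f'(-1/2) = 0, x_2 = -1/2 (converged)
Newton's method converges in 1 step for quadratics.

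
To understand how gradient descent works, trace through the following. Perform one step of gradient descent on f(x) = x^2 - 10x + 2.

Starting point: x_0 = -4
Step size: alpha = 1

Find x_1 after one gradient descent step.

f(x) = x^2 - 10x + 2
f'(x) = 2x - 10
f'(-4) = 2*-4 + (-10) = -18
x_1 = x_0 - alpha * f'(x_0) = -4 - 1 * -18 = 14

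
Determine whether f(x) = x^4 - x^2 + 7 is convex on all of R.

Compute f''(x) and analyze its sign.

f(x) = x^4 - x^2 + 7
f'(x) = 4x^3 + -2x
f''(x) = 12x^2 + -2
f''(0) = -2 < 0, so not convex near x = 0
Therefore, f is not globally convex on R.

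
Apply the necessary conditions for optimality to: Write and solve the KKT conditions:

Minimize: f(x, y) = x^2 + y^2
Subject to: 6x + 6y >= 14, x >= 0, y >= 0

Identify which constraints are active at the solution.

KKT conditions for min x^2 + y^2 s.t. 6x + 6y >= 14, x >= 0, y >= 0:
Stationarity: 2x = mu*6 + mu_x, 2y = mu*6 + mu_y, with mu, mu_x, mu_y >= 0
Complementary slackness: mu*(6x + 6y - 14) = 0, mu_x*x = 0, mu_y*y = 0
(0, 0) is infeasible (6*0 + 6*0 < 14), so if mu = 0 stationarity would force x = mu_x/2 >= 0, y = mu_y/2 >= 0 with mu_x*x = mu_y*y = 0, i.e. x = y = 0: contradiction. Hence mu > 0 and 6x + 6y = 14 is active.
Try x > 0, y > 0 (so mu_x = mu_y = 0): x = 6*mu/2, y = 6*mu/2
Substitute: 6*(6*mu/2) + 6*(6*mu/2) = 14
  mu*72/2 = 14 => mu = 7/18
x* = 7/6 > 0, y* = 7/6 > 0, consistent with mu_x = mu_y = 0.
f is convex and the constraints are linear, so this KKT point is the global minimum.
f* = 49/18
Active constraints: 6x + 6y >= 14 (holds with equality, mu = 7/18 > 0); x >= 0 and y >= 0 are inactive (mu_x = mu_y = 0).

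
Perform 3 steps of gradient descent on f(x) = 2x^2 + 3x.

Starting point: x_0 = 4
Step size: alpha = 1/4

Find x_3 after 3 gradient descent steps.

f(x) = 2x^2 + 3x, f'(x) = 4x + (3)
Step 1: f'(4) = 19, x_1 = 4 - 1/4 * 19 = -3/4
Step 2: f'(-3/4) = 0, x_2 = -3/4 - 1/4 * 0 = -3/4
Step 3: f'(-3/4) = 0, x_3 = -3/4 - 1/4 * 0 = -3/4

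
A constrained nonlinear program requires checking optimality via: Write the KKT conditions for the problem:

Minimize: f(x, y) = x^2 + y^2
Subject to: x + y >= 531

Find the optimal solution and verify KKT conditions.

KKT conditions for min x^2 + y^2 s.t. x + y >= 531:
Stationarity: 2x = mu, 2y = mu
So x = y = mu/2.
Complementary slackness: mu*(x + y - 531) = 0
Primal feasibility: x + y >= 531; dual feasibility: mu >= 0
If mu = 0 then x = y = 0, but 0 + 0 < 531 is infeasible, so the constraint is active.
Constraint active: x + y = 2*(mu/2) = 531 => mu = 531
x = y = 531/2, f = 281961/2
Verify: stationarity 2*(531/2) = 531 = mu; primal 531/2 + 531/2 = 531 >= 531; dual mu = 531 >= 0; complementary slackness 531*(531 - 531) = 0. All KKT conditions hold.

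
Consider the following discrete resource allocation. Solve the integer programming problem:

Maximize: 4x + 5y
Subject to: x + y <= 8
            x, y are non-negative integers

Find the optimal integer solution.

Objective: 4x + 5y, constraint: x + y <= 8
Coefficient of y is 5 > coefficient of x is 4, so allocate the entire budget to y.
Optimal: x = 0, y = 8, value = 40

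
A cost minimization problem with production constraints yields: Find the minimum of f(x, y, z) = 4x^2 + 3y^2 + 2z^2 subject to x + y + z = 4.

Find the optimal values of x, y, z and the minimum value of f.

Using Lagrange multipliers on f = 4x^2 + 3y^2 + 2z^2 with constraint x + y + z = 4:
Conditions: 2*4*x = lambda, 2*3*y = lambda, 2*2*z = lambda
So x = lambda/8, y = lambda/6, z = lambda/4
Substituting into constraint: lambda * (13/24) = 4
lambda = 96/13
x = 12/13, y = 16/13, z = 24/13
Minimum value = 192/13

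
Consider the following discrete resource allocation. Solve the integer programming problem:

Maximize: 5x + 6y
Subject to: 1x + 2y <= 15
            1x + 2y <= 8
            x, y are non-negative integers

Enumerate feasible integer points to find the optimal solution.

Constraint 1: 1x + 2y <= 15
Constraint 2: 1x + 2y <= 8
Feasible x range (need y >= 0): 0 <= x <= min(15/1, 8/1) => x in {0, ..., 8}.
Enumerate feasible integer points row by row (the coefficient of y is 6 > 0, so for each x the largest feasible y gives the best value):
  x = 0: y <= min((15 - 1*0)/2, (8 - 1*0)/2) => y in {0, ..., 4}; best 5*0 + 6*4 = 24
  x = 1: y <= min((15 - 1*1)/2, (8 - 1*1)/2) => y in {0, ..., 3}; best 5*1 + 6*3 = 23
  x = 2: y <= min((15 - 1*2)/2, (8 - 1*2)/2) => y in {0, ..., 3}; best 5*2 + 6*3 = 28
  x = 3: y <= min((15 - 1*3)/2, (8 - 1*3)/2) => y in {0, ..., 2}; best 5*3 + 6*2 = 27
  x = 4: y <= min((15 - 1*4)/2, (8 - 1*4)/2) => y in {0, ..., 2}; best 5*4 + 6*2 = 32
  x = 5: y <= min((15 - 1*5)/2, (8 - 1*5)/2) => y in {0, ..., 1}; best 5*5 + 6*1 = 31
  x = 6: y <= min((15 - 1*6)/2, (8 - 1*6)/2) => y in {0, ..., 1}; best 5*6 + 6*1 = 36
  x = 7: y <= min((15 - 1*7)/2, (8 - 1*7)/2) => y in {0}; best 5*7 + 6*0 = 35
  x = 8: y <= min((15 - 1*8)/2, (8 - 1*8)/2) => y in {0}; best 5*8 + 6*0 = 40
The maximum 5x + 6y = 40 is achieved at x = 8, y = 0.
Check: 1*8 + 2*0 = 8 <= 15 and 1*8 + 2*0 = 8 <= 8.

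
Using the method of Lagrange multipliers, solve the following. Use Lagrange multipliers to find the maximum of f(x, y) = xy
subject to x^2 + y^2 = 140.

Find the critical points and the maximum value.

Lagrange conditions: y = 2*lambda*x and x = 2*lambda*y
If x = 0 then y = 0, violating the constraint, so x, y != 0.
Dividing: y/x = x/y => x^2 = y^2 => y = x or y = -x
Constraint: 2x^2 = 140 => x^2 = 70 => x = +/-sqrt(70)
Critical points: (sqrt(70), sqrt(70)), (-sqrt(70), -sqrt(70)), (sqrt(70), -sqrt(70)), (-sqrt(70), sqrt(70))
  y = x:  xy = x^2 = 70  at (sqrt(70), sqrt(70)) and (-sqrt(70), -sqrt(70))
  y = -x: xy = -x^2 = -70 at (sqrt(70), -sqrt(70)) and (-sqrt(70), sqrt(70))
Maximum xy = 70 at (sqrt(70), sqrt(70)) and (-sqrt(70), -sqrt(70))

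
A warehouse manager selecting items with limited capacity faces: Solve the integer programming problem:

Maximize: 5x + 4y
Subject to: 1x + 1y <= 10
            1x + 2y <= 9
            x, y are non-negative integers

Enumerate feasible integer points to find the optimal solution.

Constraint 1: 1x + 1y <= 10
Constraint 2: 1x + 2y <= 9
Feasible x range (need y >= 0): 0 <= x <= min(10/1, 9/1) => x in {0, ..., 9}.
Enumerate feasible integer points row by row (the coefficient of y is 4 > 0, so for each x the largest feasible y gives the best value):
  x = 0: y <= min((10 - 1*0)/1, (9 - 1*0)/2) => y in {0, ..., 4}; best 5*0 + 4*4 = 16
  x = 1: y <= min((10 - 1*1)/1, (9 - 1*1)/2) => y in {0, ..., 4}; best 5*1 + 4*4 = 21
  x = 2: y <= min((10 - 1*2)/1, (9 - 1*2)/2) => y in {0, ..., 3}; best 5*2 + 4*3 = 22
  x = 3: y <= min((10 - 1*3)/1, (9 - 1*3)/2) => y in {0, ..., 3}; best 5*3 + 4*3 = 27
  x = 4: y <= min((10 - 1*4)/1, (9 - 1*4)/2) => y in {0, ..., 2}; best 5*4 + 4*2 = 28
  x = 5: y <= min((10 - 1*5)/1, (9 - 1*5)/2) => y in {0, ..., 2}; best 5*5 + 4*2 = 33
  x = 6: y <= min((10 - 1*6)/1, (9 - 1*6)/2) => y in {0, ..., 1}; best 5*6 + 4*1 = 34
  x = 7: y <= min((10 - 1*7)/1, (9 - 1*7)/2) => y in {0, ..., 1}; best 5*7 + 4*1 = 39
  x = 8: y <= min((10 - 1*8)/1, (9 - 1*8)/2) => y in {0}; best 5*8 + 4*0 = 40
  x = 9: y <= min((10 - 1*9)/1, (9 - 1*9)/2) => y in {0}; best 5*9 + 4*0 = 45
The maximum 5x + 4y = 45 is achieved at x = 9, y = 0.
Check: 1*9 + 1*0 = 9 <= 10 and 1*9 + 2*0 = 9 <= 9.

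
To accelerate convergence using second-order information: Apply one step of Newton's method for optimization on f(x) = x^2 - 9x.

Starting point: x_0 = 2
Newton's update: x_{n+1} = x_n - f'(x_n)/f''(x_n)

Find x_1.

f(x) = x^2 - 9x
f'(x) = 2x + (-9), f''(x) = 2
Newton step: x_1 = x_0 - f'(x_0)/f''(x_0)
f'(2) = -5
x_1 = 2 - -5/2 = 9/2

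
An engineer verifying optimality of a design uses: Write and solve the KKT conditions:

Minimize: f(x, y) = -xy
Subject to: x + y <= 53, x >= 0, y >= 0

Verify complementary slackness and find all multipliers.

Problem: min -xy s.t. x + y <= 53 (multiplier lambda), x >= 0 (mu_x), y >= 0 (mu_y)
KKT stationarity: -y + lambda - mu_x = 0, -x + lambda - mu_y = 0, with lambda, mu_x, mu_y >= 0
Complementary slackness: lambda*(x + y - 53) = 0, mu_x*x = 0, mu_y*y = 0
If lambda = 0: y = -mu_x <= 0 and x = -mu_y <= 0 force x = y = 0 with f = 0; but x = y = 53/2 is feasible with f = -2809/4 < 0, so this is not the minimum. Hence lambda > 0 and x + y = 53.
Try x > 0, y > 0 (so mu_x = mu_y = 0): y = lambda, x = lambda => x = y = lambda
x + y = 53 => 2*lambda = 53 => lambda = 53/2
x* = y* = 53/2 > 0, consistent with mu_x = mu_y = 0.
(Any feasible point with x = 0 or y = 0 has f = 0 > -2809/4, so the minimum is not on those boundaries.)
min(-xy) = -2809/4 (i.e. max xy = 2809/4)
Multipliers: lambda = 53/2, mu_x = 0, mu_y = 0
Complementary slackness: lambda*(x + y - 53) = 53/2*(53/2 + 53/2 - 53) = 0, mu_x*x = 0*53/2 = 0, mu_y*y = 0*53/2 = 0. Satisfied.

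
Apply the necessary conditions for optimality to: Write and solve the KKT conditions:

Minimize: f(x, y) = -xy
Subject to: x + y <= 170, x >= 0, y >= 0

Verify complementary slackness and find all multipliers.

Problem: min -xy s.t. x + y <= 170 (multiplier lambda), x >= 0 (mu_x), y >= 0 (mu_y)
KKT stationarity: -y + lambda - mu_x = 0, -x + lambda - mu_y = 0, with lambda, mu_x, mu_y >= 0
Complementary slackness: lambda*(x + y - 170) = 0, mu_x*x = 0, mu_y*y = 0
If lambda = 0: y = -mu_x <= 0 and x = -mu_y <= 0 force x = y = 0 with f = 0; but x = y = 85 is feasible with f = -7225 < 0, so this is not the minimum. Hence lambda > 0 and x + y = 170.
Try x > 0, y > 0 (so mu_x = mu_y = 0): y = lambda, x = lambda => x = y = lambda
x + y = 170 => 2*lambda = 170 => lambda = 85
x* = y* = 85 > 0, consistent with mu_x = mu_y = 0.
(Any feasible point with x = 0 or y = 0 has f = 0 > -7225, so the minimum is not on those boundaries.)
min(-xy) = -7225 (i.e. max xy = 7225)
Multipliers: lambda = 85, mu_x = 0, mu_y = 0
Complementary slackness: lambda*(x + y - 170) = 85*(85 + 85 - 170) = 0, mu_x*x = 0*85 = 0, mu_y*y = 0*85 = 0. Satisfied.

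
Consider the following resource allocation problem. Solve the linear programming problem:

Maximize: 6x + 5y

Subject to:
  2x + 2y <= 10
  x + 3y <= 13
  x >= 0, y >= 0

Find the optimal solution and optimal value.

Feasible vertices: (0, 0), (0, 13/3), (1, 4), (5, 0)
Objective 6x + 5y at each:
  (0, 0): 0
  (0, 13/3): 65/3
  (1, 4): 26
  (5, 0): 30
Maximum is 30 at (5, 0).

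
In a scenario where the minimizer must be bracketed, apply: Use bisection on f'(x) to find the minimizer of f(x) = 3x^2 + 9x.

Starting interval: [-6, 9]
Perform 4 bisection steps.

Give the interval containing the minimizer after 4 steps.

Finding critical point of f(x) = 3x^2 + 9x using bisection on f'(x) = 6x + 9.
f'(x) = 0 when x = -3/2.
Starting interval: [-6, 9]
Step 1: mid = 3/2, f'(mid) = 18, new interval = [-6, 3/2]
Step 2: mid = -9/4, f'(mid) = -9/2, new interval = [-9/4, 3/2]
Step 3: mid = -3/8, f'(mid) = 27/4, new interval = [-9/4, -3/8]
Step 4: mid = -21/16, f'(mid) = 9/8, new interval = [-9/4, -21/16]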